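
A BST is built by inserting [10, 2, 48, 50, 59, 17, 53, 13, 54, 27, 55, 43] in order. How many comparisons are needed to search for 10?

Search path for 10: 10
Found: True
Comparisons: 1


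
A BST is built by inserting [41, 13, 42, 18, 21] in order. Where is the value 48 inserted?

Starting tree (level order): [41, 13, 42, None, 18, None, None, None, 21]
Insertion path: 41 -> 42
Result: insert 48 as right child of 42
Final tree (level order): [41, 13, 42, None, 18, None, 48, None, 21]


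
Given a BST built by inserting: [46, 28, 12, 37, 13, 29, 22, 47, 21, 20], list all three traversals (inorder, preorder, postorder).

Tree insertion order: [46, 28, 12, 37, 13, 29, 22, 47, 21, 20]
Tree (level-order array): [46, 28, 47, 12, 37, None, None, None, 13, 29, None, None, 22, None, None, 21, None, 20]
Inorder (L, root, R): [12, 13, 20, 21, 22, 28, 29, 37, 46, 47]
Preorder (root, L, R): [46, 28, 12, 13, 22, 21, 20, 37, 29, 47]
Postorder (L, R, root): [20, 21, 22, 13, 12, 29, 37, 28, 47, 46]


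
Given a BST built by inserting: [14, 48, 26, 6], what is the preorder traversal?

Tree insertion order: [14, 48, 26, 6]
Tree (level-order array): [14, 6, 48, None, None, 26]
Preorder traversal: [14, 6, 48, 26]


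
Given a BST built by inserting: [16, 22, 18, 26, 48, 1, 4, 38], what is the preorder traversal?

Tree insertion order: [16, 22, 18, 26, 48, 1, 4, 38]
Tree (level-order array): [16, 1, 22, None, 4, 18, 26, None, None, None, None, None, 48, 38]
Preorder traversal: [16, 1, 4, 22, 18, 26, 48, 38]


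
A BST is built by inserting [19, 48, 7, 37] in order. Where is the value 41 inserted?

Starting tree (level order): [19, 7, 48, None, None, 37]
Insertion path: 19 -> 48 -> 37
Result: insert 41 as right child of 37
Final tree (level order): [19, 7, 48, None, None, 37, None, None, 41]


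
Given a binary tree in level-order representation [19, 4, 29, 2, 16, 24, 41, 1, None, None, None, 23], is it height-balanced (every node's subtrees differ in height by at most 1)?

Tree (level-order array): [19, 4, 29, 2, 16, 24, 41, 1, None, None, None, 23]
Definition: a tree is height-balanced if, at every node, |h(left) - h(right)| <= 1 (empty subtree has height -1).
Bottom-up per-node check:
  node 1: h_left=-1, h_right=-1, diff=0 [OK], height=0
  node 2: h_left=0, h_right=-1, diff=1 [OK], height=1
  node 16: h_left=-1, h_right=-1, diff=0 [OK], height=0
  node 4: h_left=1, h_right=0, diff=1 [OK], height=2
  node 23: h_left=-1, h_right=-1, diff=0 [OK], height=0
  node 24: h_left=0, h_right=-1, diff=1 [OK], height=1
  node 41: h_left=-1, h_right=-1, diff=0 [OK], height=0
  node 29: h_left=1, h_right=0, diff=1 [OK], height=2
  node 19: h_left=2, h_right=2, diff=0 [OK], height=3
All nodes satisfy the balance condition.
Result: Balanced


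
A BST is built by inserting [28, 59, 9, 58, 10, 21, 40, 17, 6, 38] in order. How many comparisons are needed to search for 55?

Search path for 55: 28 -> 59 -> 58 -> 40
Found: False
Comparisons: 4


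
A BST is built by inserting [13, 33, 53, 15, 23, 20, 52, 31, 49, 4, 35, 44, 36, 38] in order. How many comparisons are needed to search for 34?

Search path for 34: 13 -> 33 -> 53 -> 52 -> 49 -> 35
Found: False
Comparisons: 6


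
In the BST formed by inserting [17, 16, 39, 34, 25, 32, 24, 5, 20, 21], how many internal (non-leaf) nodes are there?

Tree built from: [17, 16, 39, 34, 25, 32, 24, 5, 20, 21]
Tree (level-order array): [17, 16, 39, 5, None, 34, None, None, None, 25, None, 24, 32, 20, None, None, None, None, 21]
Rule: An internal node has at least one child.
Per-node child counts:
  node 17: 2 child(ren)
  node 16: 1 child(ren)
  node 5: 0 child(ren)
  node 39: 1 child(ren)
  node 34: 1 child(ren)
  node 25: 2 child(ren)
  node 24: 1 child(ren)
  node 20: 1 child(ren)
  node 21: 0 child(ren)
  node 32: 0 child(ren)
Matching nodes: [17, 16, 39, 34, 25, 24, 20]
Count of internal (non-leaf) nodes: 7


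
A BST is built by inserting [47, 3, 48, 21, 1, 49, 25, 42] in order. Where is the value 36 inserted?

Starting tree (level order): [47, 3, 48, 1, 21, None, 49, None, None, None, 25, None, None, None, 42]
Insertion path: 47 -> 3 -> 21 -> 25 -> 42
Result: insert 36 as left child of 42
Final tree (level order): [47, 3, 48, 1, 21, None, 49, None, None, None, 25, None, None, None, 42, 36]


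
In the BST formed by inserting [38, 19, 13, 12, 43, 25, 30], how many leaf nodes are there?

Tree built from: [38, 19, 13, 12, 43, 25, 30]
Tree (level-order array): [38, 19, 43, 13, 25, None, None, 12, None, None, 30]
Rule: A leaf has 0 children.
Per-node child counts:
  node 38: 2 child(ren)
  node 19: 2 child(ren)
  node 13: 1 child(ren)
  node 12: 0 child(ren)
  node 25: 1 child(ren)
  node 30: 0 child(ren)
  node 43: 0 child(ren)
Matching nodes: [12, 30, 43]
Count of leaf nodes: 3


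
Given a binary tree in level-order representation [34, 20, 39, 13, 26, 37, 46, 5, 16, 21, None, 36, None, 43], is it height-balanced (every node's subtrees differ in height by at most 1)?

Tree (level-order array): [34, 20, 39, 13, 26, 37, 46, 5, 16, 21, None, 36, None, 43]
Definition: a tree is height-balanced if, at every node, |h(left) - h(right)| <= 1 (empty subtree has height -1).
Bottom-up per-node check:
  node 5: h_left=-1, h_right=-1, diff=0 [OK], height=0
  node 16: h_left=-1, h_right=-1, diff=0 [OK], height=0
  node 13: h_left=0, h_right=0, diff=0 [OK], height=1
  node 21: h_left=-1, h_right=-1, diff=0 [OK], height=0
  node 26: h_left=0, h_right=-1, diff=1 [OK], height=1
  node 20: h_left=1, h_right=1, diff=0 [OK], height=2
  node 36: h_left=-1, h_right=-1, diff=0 [OK], height=0
  node 37: h_left=0, h_right=-1, diff=1 [OK], height=1
  node 43: h_left=-1, h_right=-1, diff=0 [OK], height=0
  node 46: h_left=0, h_right=-1, diff=1 [OK], height=1
  node 39: h_left=1, h_right=1, diff=0 [OK], height=2
  node 34: h_left=2, h_right=2, diff=0 [OK], height=3
All nodes satisfy the balance condition.
Result: Balanced


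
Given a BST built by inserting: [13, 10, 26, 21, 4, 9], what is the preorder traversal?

Tree insertion order: [13, 10, 26, 21, 4, 9]
Tree (level-order array): [13, 10, 26, 4, None, 21, None, None, 9]
Preorder traversal: [13, 10, 4, 9, 26, 21]


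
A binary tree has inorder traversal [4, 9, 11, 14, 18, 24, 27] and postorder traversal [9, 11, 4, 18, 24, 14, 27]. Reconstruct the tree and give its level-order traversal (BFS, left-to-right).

Inorder:   [4, 9, 11, 14, 18, 24, 27]
Postorder: [9, 11, 4, 18, 24, 14, 27]
Algorithm: postorder visits root last, so walk postorder right-to-left;
each value is the root of the current inorder slice — split it at that
value, recurse on the right subtree first, then the left.
Recursive splits:
  root=27; inorder splits into left=[4, 9, 11, 14, 18, 24], right=[]
  root=14; inorder splits into left=[4, 9, 11], right=[18, 24]
  root=24; inorder splits into left=[18], right=[]
  root=18; inorder splits into left=[], right=[]
  root=4; inorder splits into left=[], right=[9, 11]
  root=11; inorder splits into left=[9], right=[]
  root=9; inorder splits into left=[], right=[]
Reconstructed level-order: [27, 14, 4, 24, 11, 18, 9]


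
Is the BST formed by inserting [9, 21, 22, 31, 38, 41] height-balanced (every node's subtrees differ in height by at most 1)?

Tree (level-order array): [9, None, 21, None, 22, None, 31, None, 38, None, 41]
Definition: a tree is height-balanced if, at every node, |h(left) - h(right)| <= 1 (empty subtree has height -1).
Bottom-up per-node check:
  node 41: h_left=-1, h_right=-1, diff=0 [OK], height=0
  node 38: h_left=-1, h_right=0, diff=1 [OK], height=1
  node 31: h_left=-1, h_right=1, diff=2 [FAIL (|-1-1|=2 > 1)], height=2
  node 22: h_left=-1, h_right=2, diff=3 [FAIL (|-1-2|=3 > 1)], height=3
  node 21: h_left=-1, h_right=3, diff=4 [FAIL (|-1-3|=4 > 1)], height=4
  node 9: h_left=-1, h_right=4, diff=5 [FAIL (|-1-4|=5 > 1)], height=5
Node 31 violates the condition: |-1 - 1| = 2 > 1.
Result: Not balanced


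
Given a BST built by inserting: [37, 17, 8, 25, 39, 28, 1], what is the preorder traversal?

Tree insertion order: [37, 17, 8, 25, 39, 28, 1]
Tree (level-order array): [37, 17, 39, 8, 25, None, None, 1, None, None, 28]
Preorder traversal: [37, 17, 8, 1, 25, 28, 39]


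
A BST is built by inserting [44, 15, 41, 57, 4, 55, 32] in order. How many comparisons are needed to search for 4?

Search path for 4: 44 -> 15 -> 4
Found: True
Comparisons: 3


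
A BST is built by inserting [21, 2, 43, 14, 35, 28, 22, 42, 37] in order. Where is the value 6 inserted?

Starting tree (level order): [21, 2, 43, None, 14, 35, None, None, None, 28, 42, 22, None, 37]
Insertion path: 21 -> 2 -> 14
Result: insert 6 as left child of 14
Final tree (level order): [21, 2, 43, None, 14, 35, None, 6, None, 28, 42, None, None, 22, None, 37]


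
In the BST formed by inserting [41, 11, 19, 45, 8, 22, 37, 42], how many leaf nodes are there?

Tree built from: [41, 11, 19, 45, 8, 22, 37, 42]
Tree (level-order array): [41, 11, 45, 8, 19, 42, None, None, None, None, 22, None, None, None, 37]
Rule: A leaf has 0 children.
Per-node child counts:
  node 41: 2 child(ren)
  node 11: 2 child(ren)
  node 8: 0 child(ren)
  node 19: 1 child(ren)
  node 22: 1 child(ren)
  node 37: 0 child(ren)
  node 45: 1 child(ren)
  node 42: 0 child(ren)
Matching nodes: [8, 37, 42]
Count of leaf nodes: 3


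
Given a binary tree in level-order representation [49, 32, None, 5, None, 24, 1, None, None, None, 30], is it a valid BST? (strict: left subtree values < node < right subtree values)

Level-order array: [49, 32, None, 5, None, 24, 1, None, None, None, 30]
Validate using subtree bounds (lo, hi): at each node, require lo < value < hi,
then recurse left with hi=value and right with lo=value.
Preorder trace (stopping at first violation):
  at node 49 with bounds (-inf, +inf): OK
  at node 32 with bounds (-inf, 49): OK
  at node 5 with bounds (-inf, 32): OK
  at node 24 with bounds (-inf, 5): VIOLATION
Node 24 violates its bound: not (-inf < 24 < 5).
Result: Not a valid BST


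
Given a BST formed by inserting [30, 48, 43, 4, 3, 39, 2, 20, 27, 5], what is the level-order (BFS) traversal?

Tree insertion order: [30, 48, 43, 4, 3, 39, 2, 20, 27, 5]
Tree (level-order array): [30, 4, 48, 3, 20, 43, None, 2, None, 5, 27, 39]
BFS from the root, enqueuing left then right child of each popped node:
  queue [30] -> pop 30, enqueue [4, 48], visited so far: [30]
  queue [4, 48] -> pop 4, enqueue [3, 20], visited so far: [30, 4]
  queue [48, 3, 20] -> pop 48, enqueue [43], visited so far: [30, 4, 48]
  queue [3, 20, 43] -> pop 3, enqueue [2], visited so far: [30, 4, 48, 3]
  queue [20, 43, 2] -> pop 20, enqueue [5, 27], visited so far: [30, 4, 48, 3, 20]
  queue [43, 2, 5, 27] -> pop 43, enqueue [39], visited so far: [30, 4, 48, 3, 20, 43]
  queue [2, 5, 27, 39] -> pop 2, enqueue [none], visited so far: [30, 4, 48, 3, 20, 43, 2]
  queue [5, 27, 39] -> pop 5, enqueue [none], visited so far: [30, 4, 48, 3, 20, 43, 2, 5]
  queue [27, 39] -> pop 27, enqueue [none], visited so far: [30, 4, 48, 3, 20, 43, 2, 5, 27]
  queue [39] -> pop 39, enqueue [none], visited so far: [30, 4, 48, 3, 20, 43, 2, 5, 27, 39]
Result: [30, 4, 48, 3, 20, 43, 2, 5, 27, 39]


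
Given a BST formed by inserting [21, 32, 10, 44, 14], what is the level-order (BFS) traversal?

Tree insertion order: [21, 32, 10, 44, 14]
Tree (level-order array): [21, 10, 32, None, 14, None, 44]
BFS from the root, enqueuing left then right child of each popped node:
  queue [21] -> pop 21, enqueue [10, 32], visited so far: [21]
  queue [10, 32] -> pop 10, enqueue [14], visited so far: [21, 10]
  queue [32, 14] -> pop 32, enqueue [44], visited so far: [21, 10, 32]
  queue [14, 44] -> pop 14, enqueue [none], visited so far: [21, 10, 32, 14]
  queue [44] -> pop 44, enqueue [none], visited so far: [21, 10, 32, 14, 44]
Result: [21, 10, 32, 14, 44]


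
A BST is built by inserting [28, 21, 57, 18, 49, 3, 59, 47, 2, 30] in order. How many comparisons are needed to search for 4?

Search path for 4: 28 -> 21 -> 18 -> 3
Found: False
Comparisons: 4


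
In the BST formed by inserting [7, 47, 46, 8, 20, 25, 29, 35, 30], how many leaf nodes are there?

Tree built from: [7, 47, 46, 8, 20, 25, 29, 35, 30]
Tree (level-order array): [7, None, 47, 46, None, 8, None, None, 20, None, 25, None, 29, None, 35, 30]
Rule: A leaf has 0 children.
Per-node child counts:
  node 7: 1 child(ren)
  node 47: 1 child(ren)
  node 46: 1 child(ren)
  node 8: 1 child(ren)
  node 20: 1 child(ren)
  node 25: 1 child(ren)
  node 29: 1 child(ren)
  node 35: 1 child(ren)
  node 30: 0 child(ren)
Matching nodes: [30]
Count of leaf nodes: 1


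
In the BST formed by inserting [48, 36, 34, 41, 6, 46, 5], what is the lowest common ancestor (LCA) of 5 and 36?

Tree insertion order: [48, 36, 34, 41, 6, 46, 5]
Tree (level-order array): [48, 36, None, 34, 41, 6, None, None, 46, 5]
In a BST, the LCA of p=5, q=36 is the first node v on the
root-to-leaf path with p <= v <= q (go left if both < v, right if both > v).
Walk from root:
  at 48: both 5 and 36 < 48, go left
  at 36: 5 <= 36 <= 36, this is the LCA
LCA = 36


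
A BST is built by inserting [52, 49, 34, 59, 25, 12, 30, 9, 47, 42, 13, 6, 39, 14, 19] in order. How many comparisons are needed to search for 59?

Search path for 59: 52 -> 59
Found: True
Comparisons: 2


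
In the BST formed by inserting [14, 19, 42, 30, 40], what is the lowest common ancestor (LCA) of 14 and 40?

Tree insertion order: [14, 19, 42, 30, 40]
Tree (level-order array): [14, None, 19, None, 42, 30, None, None, 40]
In a BST, the LCA of p=14, q=40 is the first node v on the
root-to-leaf path with p <= v <= q (go left if both < v, right if both > v).
Walk from root:
  at 14: 14 <= 14 <= 40, this is the LCA
LCA = 14


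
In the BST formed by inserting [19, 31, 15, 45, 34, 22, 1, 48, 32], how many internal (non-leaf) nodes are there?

Tree built from: [19, 31, 15, 45, 34, 22, 1, 48, 32]
Tree (level-order array): [19, 15, 31, 1, None, 22, 45, None, None, None, None, 34, 48, 32]
Rule: An internal node has at least one child.
Per-node child counts:
  node 19: 2 child(ren)
  node 15: 1 child(ren)
  node 1: 0 child(ren)
  node 31: 2 child(ren)
  node 22: 0 child(ren)
  node 45: 2 child(ren)
  node 34: 1 child(ren)
  node 32: 0 child(ren)
  node 48: 0 child(ren)
Matching nodes: [19, 15, 31, 45, 34]
Count of internal (non-leaf) nodes: 5


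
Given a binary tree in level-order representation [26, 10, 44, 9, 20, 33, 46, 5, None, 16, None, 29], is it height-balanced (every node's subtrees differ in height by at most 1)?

Tree (level-order array): [26, 10, 44, 9, 20, 33, 46, 5, None, 16, None, 29]
Definition: a tree is height-balanced if, at every node, |h(left) - h(right)| <= 1 (empty subtree has height -1).
Bottom-up per-node check:
  node 5: h_left=-1, h_right=-1, diff=0 [OK], height=0
  node 9: h_left=0, h_right=-1, diff=1 [OK], height=1
  node 16: h_left=-1, h_right=-1, diff=0 [OK], height=0
  node 20: h_left=0, h_right=-1, diff=1 [OK], height=1
  node 10: h_left=1, h_right=1, diff=0 [OK], height=2
  node 29: h_left=-1, h_right=-1, diff=0 [OK], height=0
  node 33: h_left=0, h_right=-1, diff=1 [OK], height=1
  node 46: h_left=-1, h_right=-1, diff=0 [OK], height=0
  node 44: h_left=1, h_right=0, diff=1 [OK], height=2
  node 26: h_left=2, h_right=2, diff=0 [OK], height=3
All nodes satisfy the balance condition.
Result: Balanced


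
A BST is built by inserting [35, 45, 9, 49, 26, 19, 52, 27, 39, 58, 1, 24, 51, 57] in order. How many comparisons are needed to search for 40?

Search path for 40: 35 -> 45 -> 39
Found: False
Comparisons: 3


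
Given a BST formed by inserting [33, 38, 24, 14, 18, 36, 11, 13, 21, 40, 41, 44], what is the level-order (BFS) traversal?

Tree insertion order: [33, 38, 24, 14, 18, 36, 11, 13, 21, 40, 41, 44]
Tree (level-order array): [33, 24, 38, 14, None, 36, 40, 11, 18, None, None, None, 41, None, 13, None, 21, None, 44]
BFS from the root, enqueuing left then right child of each popped node:
  queue [33] -> pop 33, enqueue [24, 38], visited so far: [33]
  queue [24, 38] -> pop 24, enqueue [14], visited so far: [33, 24]
  queue [38, 14] -> pop 38, enqueue [36, 40], visited so far: [33, 24, 38]
  queue [14, 36, 40] -> pop 14, enqueue [11, 18], visited so far: [33, 24, 38, 14]
  queue [36, 40, 11, 18] -> pop 36, enqueue [none], visited so far: [33, 24, 38, 14, 36]
  queue [40, 11, 18] -> pop 40, enqueue [41], visited so far: [33, 24, 38, 14, 36, 40]
  queue [11, 18, 41] -> pop 11, enqueue [13], visited so far: [33, 24, 38, 14, 36, 40, 11]
  queue [18, 41, 13] -> pop 18, enqueue [21], visited so far: [33, 24, 38, 14, 36, 40, 11, 18]
  queue [41, 13, 21] -> pop 41, enqueue [44], visited so far: [33, 24, 38, 14, 36, 40, 11, 18, 41]
  queue [13, 21, 44] -> pop 13, enqueue [none], visited so far: [33, 24, 38, 14, 36, 40, 11, 18, 41, 13]
  queue [21, 44] -> pop 21, enqueue [none], visited so far: [33, 24, 38, 14, 36, 40, 11, 18, 41, 13, 21]
  queue [44] -> pop 44, enqueue [none], visited so far: [33, 24, 38, 14, 36, 40, 11, 18, 41, 13, 21, 44]
Result: [33, 24, 38, 14, 36, 40, 11, 18, 41, 13, 21, 44]


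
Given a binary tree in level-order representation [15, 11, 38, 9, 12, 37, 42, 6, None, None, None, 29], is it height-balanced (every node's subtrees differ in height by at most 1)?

Tree (level-order array): [15, 11, 38, 9, 12, 37, 42, 6, None, None, None, 29]
Definition: a tree is height-balanced if, at every node, |h(left) - h(right)| <= 1 (empty subtree has height -1).
Bottom-up per-node check:
  node 6: h_left=-1, h_right=-1, diff=0 [OK], height=0
  node 9: h_left=0, h_right=-1, diff=1 [OK], height=1
  node 12: h_left=-1, h_right=-1, diff=0 [OK], height=0
  node 11: h_left=1, h_right=0, diff=1 [OK], height=2
  node 29: h_left=-1, h_right=-1, diff=0 [OK], height=0
  node 37: h_left=0, h_right=-1, diff=1 [OK], height=1
  node 42: h_left=-1, h_right=-1, diff=0 [OK], height=0
  node 38: h_left=1, h_right=0, diff=1 [OK], height=2
  node 15: h_left=2, h_right=2, diff=0 [OK], height=3
All nodes satisfy the balance condition.
Result: Balanced


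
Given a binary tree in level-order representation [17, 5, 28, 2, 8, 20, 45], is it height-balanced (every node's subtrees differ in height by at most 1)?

Tree (level-order array): [17, 5, 28, 2, 8, 20, 45]
Definition: a tree is height-balanced if, at every node, |h(left) - h(right)| <= 1 (empty subtree has height -1).
Bottom-up per-node check:
  node 2: h_left=-1, h_right=-1, diff=0 [OK], height=0
  node 8: h_left=-1, h_right=-1, diff=0 [OK], height=0
  node 5: h_left=0, h_right=0, diff=0 [OK], height=1
  node 20: h_left=-1, h_right=-1, diff=0 [OK], height=0
  node 45: h_left=-1, h_right=-1, diff=0 [OK], height=0
  node 28: h_left=0, h_right=0, diff=0 [OK], height=1
  node 17: h_left=1, h_right=1, diff=0 [OK], height=2
All nodes satisfy the balance condition.
Result: Balanced


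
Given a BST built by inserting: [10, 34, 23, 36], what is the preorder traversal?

Tree insertion order: [10, 34, 23, 36]
Tree (level-order array): [10, None, 34, 23, 36]
Preorder traversal: [10, 34, 23, 36]


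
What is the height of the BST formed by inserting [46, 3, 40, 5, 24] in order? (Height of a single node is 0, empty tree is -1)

Insertion order: [46, 3, 40, 5, 24]
Tree (level-order array): [46, 3, None, None, 40, 5, None, None, 24]
Compute height bottom-up (empty subtree = -1):
  height(24) = 1 + max(-1, -1) = 0
  height(5) = 1 + max(-1, 0) = 1
  height(40) = 1 + max(1, -1) = 2
  height(3) = 1 + max(-1, 2) = 3
  height(46) = 1 + max(3, -1) = 4
Height = 4


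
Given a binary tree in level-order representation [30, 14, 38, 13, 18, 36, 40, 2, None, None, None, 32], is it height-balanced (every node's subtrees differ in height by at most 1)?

Tree (level-order array): [30, 14, 38, 13, 18, 36, 40, 2, None, None, None, 32]
Definition: a tree is height-balanced if, at every node, |h(left) - h(right)| <= 1 (empty subtree has height -1).
Bottom-up per-node check:
  node 2: h_left=-1, h_right=-1, diff=0 [OK], height=0
  node 13: h_left=0, h_right=-1, diff=1 [OK], height=1
  node 18: h_left=-1, h_right=-1, diff=0 [OK], height=0
  node 14: h_left=1, h_right=0, diff=1 [OK], height=2
  node 32: h_left=-1, h_right=-1, diff=0 [OK], height=0
  node 36: h_left=0, h_right=-1, diff=1 [OK], height=1
  node 40: h_left=-1, h_right=-1, diff=0 [OK], height=0
  node 38: h_left=1, h_right=0, diff=1 [OK], height=2
  node 30: h_left=2, h_right=2, diff=0 [OK], height=3
All nodes satisfy the balance condition.
Result: Balanced


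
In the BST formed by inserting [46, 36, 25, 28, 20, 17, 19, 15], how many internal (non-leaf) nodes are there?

Tree built from: [46, 36, 25, 28, 20, 17, 19, 15]
Tree (level-order array): [46, 36, None, 25, None, 20, 28, 17, None, None, None, 15, 19]
Rule: An internal node has at least one child.
Per-node child counts:
  node 46: 1 child(ren)
  node 36: 1 child(ren)
  node 25: 2 child(ren)
  node 20: 1 child(ren)
  node 17: 2 child(ren)
  node 15: 0 child(ren)
  node 19: 0 child(ren)
  node 28: 0 child(ren)
Matching nodes: [46, 36, 25, 20, 17]
Count of internal (non-leaf) nodes: 5


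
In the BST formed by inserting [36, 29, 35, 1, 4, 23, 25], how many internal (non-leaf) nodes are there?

Tree built from: [36, 29, 35, 1, 4, 23, 25]
Tree (level-order array): [36, 29, None, 1, 35, None, 4, None, None, None, 23, None, 25]
Rule: An internal node has at least one child.
Per-node child counts:
  node 36: 1 child(ren)
  node 29: 2 child(ren)
  node 1: 1 child(ren)
  node 4: 1 child(ren)
  node 23: 1 child(ren)
  node 25: 0 child(ren)
  node 35: 0 child(ren)
Matching nodes: [36, 29, 1, 4, 23]
Count of internal (non-leaf) nodes: 5


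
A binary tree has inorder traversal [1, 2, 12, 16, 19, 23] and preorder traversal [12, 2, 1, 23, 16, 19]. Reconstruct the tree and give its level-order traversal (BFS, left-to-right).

Inorder:  [1, 2, 12, 16, 19, 23]
Preorder: [12, 2, 1, 23, 16, 19]
Algorithm: preorder visits root first, so consume preorder in order;
for each root, split the current inorder slice at that value into
left-subtree inorder and right-subtree inorder, then recurse.
Recursive splits:
  root=12; inorder splits into left=[1, 2], right=[16, 19, 23]
  root=2; inorder splits into left=[1], right=[]
  root=1; inorder splits into left=[], right=[]
  root=23; inorder splits into left=[16, 19], right=[]
  root=16; inorder splits into left=[], right=[19]
  root=19; inorder splits into left=[], right=[]
Reconstructed level-order: [12, 2, 23, 1, 16, 19]


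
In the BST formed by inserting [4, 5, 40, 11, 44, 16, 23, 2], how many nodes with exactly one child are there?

Tree built from: [4, 5, 40, 11, 44, 16, 23, 2]
Tree (level-order array): [4, 2, 5, None, None, None, 40, 11, 44, None, 16, None, None, None, 23]
Rule: These are nodes with exactly 1 non-null child.
Per-node child counts:
  node 4: 2 child(ren)
  node 2: 0 child(ren)
  node 5: 1 child(ren)
  node 40: 2 child(ren)
  node 11: 1 child(ren)
  node 16: 1 child(ren)
  node 23: 0 child(ren)
  node 44: 0 child(ren)
Matching nodes: [5, 11, 16]
Count of nodes with exactly one child: 3


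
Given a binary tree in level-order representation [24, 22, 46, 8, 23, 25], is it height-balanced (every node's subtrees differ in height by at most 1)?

Tree (level-order array): [24, 22, 46, 8, 23, 25]
Definition: a tree is height-balanced if, at every node, |h(left) - h(right)| <= 1 (empty subtree has height -1).
Bottom-up per-node check:
  node 8: h_left=-1, h_right=-1, diff=0 [OK], height=0
  node 23: h_left=-1, h_right=-1, diff=0 [OK], height=0
  node 22: h_left=0, h_right=0, diff=0 [OK], height=1
  node 25: h_left=-1, h_right=-1, diff=0 [OK], height=0
  node 46: h_left=0, h_right=-1, diff=1 [OK], height=1
  node 24: h_left=1, h_right=1, diff=0 [OK], height=2
All nodes satisfy the balance condition.
Result: Balanced


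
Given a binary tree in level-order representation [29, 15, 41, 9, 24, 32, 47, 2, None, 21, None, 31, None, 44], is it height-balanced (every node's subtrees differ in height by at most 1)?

Tree (level-order array): [29, 15, 41, 9, 24, 32, 47, 2, None, 21, None, 31, None, 44]
Definition: a tree is height-balanced if, at every node, |h(left) - h(right)| <= 1 (empty subtree has height -1).
Bottom-up per-node check:
  node 2: h_left=-1, h_right=-1, diff=0 [OK], height=0
  node 9: h_left=0, h_right=-1, diff=1 [OK], height=1
  node 21: h_left=-1, h_right=-1, diff=0 [OK], height=0
  node 24: h_left=0, h_right=-1, diff=1 [OK], height=1
  node 15: h_left=1, h_right=1, diff=0 [OK], height=2
  node 31: h_left=-1, h_right=-1, diff=0 [OK], height=0
  node 32: h_left=0, h_right=-1, diff=1 [OK], height=1
  node 44: h_left=-1, h_right=-1, diff=0 [OK], height=0
  node 47: h_left=0, h_right=-1, diff=1 [OK], height=1
  node 41: h_left=1, h_right=1, diff=0 [OK], height=2
  node 29: h_left=2, h_right=2, diff=0 [OK], height=3
All nodes satisfy the balance condition.
Result: Balanced


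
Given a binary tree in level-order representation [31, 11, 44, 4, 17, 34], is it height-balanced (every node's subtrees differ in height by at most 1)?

Tree (level-order array): [31, 11, 44, 4, 17, 34]
Definition: a tree is height-balanced if, at every node, |h(left) - h(right)| <= 1 (empty subtree has height -1).
Bottom-up per-node check:
  node 4: h_left=-1, h_right=-1, diff=0 [OK], height=0
  node 17: h_left=-1, h_right=-1, diff=0 [OK], height=0
  node 11: h_left=0, h_right=0, diff=0 [OK], height=1
  node 34: h_left=-1, h_right=-1, diff=0 [OK], height=0
  node 44: h_left=0, h_right=-1, diff=1 [OK], height=1
  node 31: h_left=1, h_right=1, diff=0 [OK], height=2
All nodes satisfy the balance condition.
Result: Balanced


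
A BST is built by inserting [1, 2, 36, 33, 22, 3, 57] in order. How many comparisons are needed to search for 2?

Search path for 2: 1 -> 2
Found: True
Comparisons: 2


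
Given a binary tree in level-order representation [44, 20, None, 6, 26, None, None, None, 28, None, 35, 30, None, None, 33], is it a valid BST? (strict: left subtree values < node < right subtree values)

Level-order array: [44, 20, None, 6, 26, None, None, None, 28, None, 35, 30, None, None, 33]
Validate using subtree bounds (lo, hi): at each node, require lo < value < hi,
then recurse left with hi=value and right with lo=value.
Preorder trace (stopping at first violation):
  at node 44 with bounds (-inf, +inf): OK
  at node 20 with bounds (-inf, 44): OK
  at node 6 with bounds (-inf, 20): OK
  at node 26 with bounds (20, 44): OK
  at node 28 with bounds (26, 44): OK
  at node 35 with bounds (28, 44): OK
  at node 30 with bounds (28, 35): OK
  at node 33 with bounds (30, 35): OK
No violation found at any node.
Result: Valid BST


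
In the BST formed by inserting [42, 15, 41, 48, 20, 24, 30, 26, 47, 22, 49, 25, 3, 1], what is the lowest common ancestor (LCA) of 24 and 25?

Tree insertion order: [42, 15, 41, 48, 20, 24, 30, 26, 47, 22, 49, 25, 3, 1]
Tree (level-order array): [42, 15, 48, 3, 41, 47, 49, 1, None, 20, None, None, None, None, None, None, None, None, 24, 22, 30, None, None, 26, None, 25]
In a BST, the LCA of p=24, q=25 is the first node v on the
root-to-leaf path with p <= v <= q (go left if both < v, right if both > v).
Walk from root:
  at 42: both 24 and 25 < 42, go left
  at 15: both 24 and 25 > 15, go right
  at 41: both 24 and 25 < 41, go left
  at 20: both 24 and 25 > 20, go right
  at 24: 24 <= 24 <= 25, this is the LCA
LCA = 24


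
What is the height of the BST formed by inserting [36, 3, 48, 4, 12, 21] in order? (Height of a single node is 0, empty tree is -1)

Insertion order: [36, 3, 48, 4, 12, 21]
Tree (level-order array): [36, 3, 48, None, 4, None, None, None, 12, None, 21]
Compute height bottom-up (empty subtree = -1):
  height(21) = 1 + max(-1, -1) = 0
  height(12) = 1 + max(-1, 0) = 1
  height(4) = 1 + max(-1, 1) = 2
  height(3) = 1 + max(-1, 2) = 3
  height(48) = 1 + max(-1, -1) = 0
  height(36) = 1 + max(3, 0) = 4
Height = 4


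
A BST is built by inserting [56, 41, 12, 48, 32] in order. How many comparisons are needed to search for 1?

Search path for 1: 56 -> 41 -> 12
Found: False
Comparisons: 3


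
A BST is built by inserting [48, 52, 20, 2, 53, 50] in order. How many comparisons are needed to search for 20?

Search path for 20: 48 -> 20
Found: True
Comparisons: 2


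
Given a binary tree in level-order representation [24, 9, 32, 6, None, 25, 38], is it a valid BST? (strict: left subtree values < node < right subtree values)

Level-order array: [24, 9, 32, 6, None, 25, 38]
Validate using subtree bounds (lo, hi): at each node, require lo < value < hi,
then recurse left with hi=value and right with lo=value.
Preorder trace (stopping at first violation):
  at node 24 with bounds (-inf, +inf): OK
  at node 9 with bounds (-inf, 24): OK
  at node 6 with bounds (-inf, 9): OK
  at node 32 with bounds (24, +inf): OK
  at node 25 with bounds (24, 32): OK
  at node 38 with bounds (32, +inf): OK
No violation found at any node.
Result: Valid BST


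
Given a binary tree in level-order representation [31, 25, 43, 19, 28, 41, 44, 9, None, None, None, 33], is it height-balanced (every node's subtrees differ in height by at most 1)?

Tree (level-order array): [31, 25, 43, 19, 28, 41, 44, 9, None, None, None, 33]
Definition: a tree is height-balanced if, at every node, |h(left) - h(right)| <= 1 (empty subtree has height -1).
Bottom-up per-node check:
  node 9: h_left=-1, h_right=-1, diff=0 [OK], height=0
  node 19: h_left=0, h_right=-1, diff=1 [OK], height=1
  node 28: h_left=-1, h_right=-1, diff=0 [OK], height=0
  node 25: h_left=1, h_right=0, diff=1 [OK], height=2
  node 33: h_left=-1, h_right=-1, diff=0 [OK], height=0
  node 41: h_left=0, h_right=-1, diff=1 [OK], height=1
  node 44: h_left=-1, h_right=-1, diff=0 [OK], height=0
  node 43: h_left=1, h_right=0, diff=1 [OK], height=2
  node 31: h_left=2, h_right=2, diff=0 [OK], height=3
All nodes satisfy the balance condition.
Result: Balanced


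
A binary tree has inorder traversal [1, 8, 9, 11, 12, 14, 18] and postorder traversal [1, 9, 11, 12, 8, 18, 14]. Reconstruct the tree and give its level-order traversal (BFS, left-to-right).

Inorder:   [1, 8, 9, 11, 12, 14, 18]
Postorder: [1, 9, 11, 12, 8, 18, 14]
Algorithm: postorder visits root last, so walk postorder right-to-left;
each value is the root of the current inorder slice — split it at that
value, recurse on the right subtree first, then the left.
Recursive splits:
  root=14; inorder splits into left=[1, 8, 9, 11, 12], right=[18]
  root=18; inorder splits into left=[], right=[]
  root=8; inorder splits into left=[1], right=[9, 11, 12]
  root=12; inorder splits into left=[9, 11], right=[]
  root=11; inorder splits into left=[9], right=[]
  root=9; inorder splits into left=[], right=[]
  root=1; inorder splits into left=[], right=[]
Reconstructed level-order: [14, 8, 18, 1, 12, 11, 9]


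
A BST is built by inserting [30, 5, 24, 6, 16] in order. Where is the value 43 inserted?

Starting tree (level order): [30, 5, None, None, 24, 6, None, None, 16]
Insertion path: 30
Result: insert 43 as right child of 30
Final tree (level order): [30, 5, 43, None, 24, None, None, 6, None, None, 16]


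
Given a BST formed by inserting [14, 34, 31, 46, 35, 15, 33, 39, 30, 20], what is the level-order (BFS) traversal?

Tree insertion order: [14, 34, 31, 46, 35, 15, 33, 39, 30, 20]
Tree (level-order array): [14, None, 34, 31, 46, 15, 33, 35, None, None, 30, None, None, None, 39, 20]
BFS from the root, enqueuing left then right child of each popped node:
  queue [14] -> pop 14, enqueue [34], visited so far: [14]
  queue [34] -> pop 34, enqueue [31, 46], visited so far: [14, 34]
  queue [31, 46] -> pop 31, enqueue [15, 33], visited so far: [14, 34, 31]
  queue [46, 15, 33] -> pop 46, enqueue [35], visited so far: [14, 34, 31, 46]
  queue [15, 33, 35] -> pop 15, enqueue [30], visited so far: [14, 34, 31, 46, 15]
  queue [33, 35, 30] -> pop 33, enqueue [none], visited so far: [14, 34, 31, 46, 15, 33]
  queue [35, 30] -> pop 35, enqueue [39], visited so far: [14, 34, 31, 46, 15, 33, 35]
  queue [30, 39] -> pop 30, enqueue [20], visited so far: [14, 34, 31, 46, 15, 33, 35, 30]
  queue [39, 20] -> pop 39, enqueue [none], visited so far: [14, 34, 31, 46, 15, 33, 35, 30, 39]
  queue [20] -> pop 20, enqueue [none], visited so far: [14, 34, 31, 46, 15, 33, 35, 30, 39, 20]
Result: [14, 34, 31, 46, 15, 33, 35, 30, 39, 20]


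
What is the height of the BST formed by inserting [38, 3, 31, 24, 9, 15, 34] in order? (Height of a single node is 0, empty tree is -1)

Insertion order: [38, 3, 31, 24, 9, 15, 34]
Tree (level-order array): [38, 3, None, None, 31, 24, 34, 9, None, None, None, None, 15]
Compute height bottom-up (empty subtree = -1):
  height(15) = 1 + max(-1, -1) = 0
  height(9) = 1 + max(-1, 0) = 1
  height(24) = 1 + max(1, -1) = 2
  height(34) = 1 + max(-1, -1) = 0
  height(31) = 1 + max(2, 0) = 3
  height(3) = 1 + max(-1, 3) = 4
  height(38) = 1 + max(4, -1) = 5
Height = 5


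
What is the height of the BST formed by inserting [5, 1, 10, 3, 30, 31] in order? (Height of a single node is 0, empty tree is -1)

Insertion order: [5, 1, 10, 3, 30, 31]
Tree (level-order array): [5, 1, 10, None, 3, None, 30, None, None, None, 31]
Compute height bottom-up (empty subtree = -1):
  height(3) = 1 + max(-1, -1) = 0
  height(1) = 1 + max(-1, 0) = 1
  height(31) = 1 + max(-1, -1) = 0
  height(30) = 1 + max(-1, 0) = 1
  height(10) = 1 + max(-1, 1) = 2
  height(5) = 1 + max(1, 2) = 3
Height = 3


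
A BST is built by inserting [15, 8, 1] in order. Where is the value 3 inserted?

Starting tree (level order): [15, 8, None, 1]
Insertion path: 15 -> 8 -> 1
Result: insert 3 as right child of 1
Final tree (level order): [15, 8, None, 1, None, None, 3]


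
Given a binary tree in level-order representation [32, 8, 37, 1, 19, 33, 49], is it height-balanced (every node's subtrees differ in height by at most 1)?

Tree (level-order array): [32, 8, 37, 1, 19, 33, 49]
Definition: a tree is height-balanced if, at every node, |h(left) - h(right)| <= 1 (empty subtree has height -1).
Bottom-up per-node check:
  node 1: h_left=-1, h_right=-1, diff=0 [OK], height=0
  node 19: h_left=-1, h_right=-1, diff=0 [OK], height=0
  node 8: h_left=0, h_right=0, diff=0 [OK], height=1
  node 33: h_left=-1, h_right=-1, diff=0 [OK], height=0
  node 49: h_left=-1, h_right=-1, diff=0 [OK], height=0
  node 37: h_left=0, h_right=0, diff=0 [OK], height=1
  node 32: h_left=1, h_right=1, diff=0 [OK], height=2
All nodes satisfy the balance condition.
Result: Balanced


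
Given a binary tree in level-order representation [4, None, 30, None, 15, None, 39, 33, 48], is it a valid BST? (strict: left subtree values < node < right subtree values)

Level-order array: [4, None, 30, None, 15, None, 39, 33, 48]
Validate using subtree bounds (lo, hi): at each node, require lo < value < hi,
then recurse left with hi=value and right with lo=value.
Preorder trace (stopping at first violation):
  at node 4 with bounds (-inf, +inf): OK
  at node 30 with bounds (4, +inf): OK
  at node 15 with bounds (30, +inf): VIOLATION
Node 15 violates its bound: not (30 < 15 < +inf).
Result: Not a valid BST


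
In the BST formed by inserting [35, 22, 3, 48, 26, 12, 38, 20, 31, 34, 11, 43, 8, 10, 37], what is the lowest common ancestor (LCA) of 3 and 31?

Tree insertion order: [35, 22, 3, 48, 26, 12, 38, 20, 31, 34, 11, 43, 8, 10, 37]
Tree (level-order array): [35, 22, 48, 3, 26, 38, None, None, 12, None, 31, 37, 43, 11, 20, None, 34, None, None, None, None, 8, None, None, None, None, None, None, 10]
In a BST, the LCA of p=3, q=31 is the first node v on the
root-to-leaf path with p <= v <= q (go left if both < v, right if both > v).
Walk from root:
  at 35: both 3 and 31 < 35, go left
  at 22: 3 <= 22 <= 31, this is the LCA
LCA = 22


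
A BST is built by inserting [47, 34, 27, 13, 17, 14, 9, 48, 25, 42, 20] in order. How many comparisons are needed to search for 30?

Search path for 30: 47 -> 34 -> 27
Found: False
Comparisons: 3


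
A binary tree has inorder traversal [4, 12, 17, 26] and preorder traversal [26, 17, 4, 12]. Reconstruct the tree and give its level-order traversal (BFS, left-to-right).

Inorder:  [4, 12, 17, 26]
Preorder: [26, 17, 4, 12]
Algorithm: preorder visits root first, so consume preorder in order;
for each root, split the current inorder slice at that value into
left-subtree inorder and right-subtree inorder, then recurse.
Recursive splits:
  root=26; inorder splits into left=[4, 12, 17], right=[]
  root=17; inorder splits into left=[4, 12], right=[]
  root=4; inorder splits into left=[], right=[12]
  root=12; inorder splits into left=[], right=[]
Reconstructed level-order: [26, 17, 4, 12]


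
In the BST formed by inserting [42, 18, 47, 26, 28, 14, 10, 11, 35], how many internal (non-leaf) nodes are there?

Tree built from: [42, 18, 47, 26, 28, 14, 10, 11, 35]
Tree (level-order array): [42, 18, 47, 14, 26, None, None, 10, None, None, 28, None, 11, None, 35]
Rule: An internal node has at least one child.
Per-node child counts:
  node 42: 2 child(ren)
  node 18: 2 child(ren)
  node 14: 1 child(ren)
  node 10: 1 child(ren)
  node 11: 0 child(ren)
  node 26: 1 child(ren)
  node 28: 1 child(ren)
  node 35: 0 child(ren)
  node 47: 0 child(ren)
Matching nodes: [42, 18, 14, 10, 26, 28]
Count of internal (non-leaf) nodes: 6


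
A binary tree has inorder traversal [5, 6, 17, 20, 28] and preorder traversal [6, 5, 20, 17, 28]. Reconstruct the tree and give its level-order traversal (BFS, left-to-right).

Inorder:  [5, 6, 17, 20, 28]
Preorder: [6, 5, 20, 17, 28]
Algorithm: preorder visits root first, so consume preorder in order;
for each root, split the current inorder slice at that value into
left-subtree inorder and right-subtree inorder, then recurse.
Recursive splits:
  root=6; inorder splits into left=[5], right=[17, 20, 28]
  root=5; inorder splits into left=[], right=[]
  root=20; inorder splits into left=[17], right=[28]
  root=17; inorder splits into left=[], right=[]
  root=28; inorder splits into left=[], right=[]
Reconstructed level-order: [6, 5, 20, 17, 28]


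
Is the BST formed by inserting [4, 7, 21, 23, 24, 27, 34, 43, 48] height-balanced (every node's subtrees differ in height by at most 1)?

Tree (level-order array): [4, None, 7, None, 21, None, 23, None, 24, None, 27, None, 34, None, 43, None, 48]
Definition: a tree is height-balanced if, at every node, |h(left) - h(right)| <= 1 (empty subtree has height -1).
Bottom-up per-node check:
  node 48: h_left=-1, h_right=-1, diff=0 [OK], height=0
  node 43: h_left=-1, h_right=0, diff=1 [OK], height=1
  node 34: h_left=-1, h_right=1, diff=2 [FAIL (|-1-1|=2 > 1)], height=2
  node 27: h_left=-1, h_right=2, diff=3 [FAIL (|-1-2|=3 > 1)], height=3
  node 24: h_left=-1, h_right=3, diff=4 [FAIL (|-1-3|=4 > 1)], height=4
  node 23: h_left=-1, h_right=4, diff=5 [FAIL (|-1-4|=5 > 1)], height=5
  node 21: h_left=-1, h_right=5, diff=6 [FAIL (|-1-5|=6 > 1)], height=6
  node 7: h_left=-1, h_right=6, diff=7 [FAIL (|-1-6|=7 > 1)], height=7
  node 4: h_left=-1, h_right=7, diff=8 [FAIL (|-1-7|=8 > 1)], height=8
Node 34 violates the condition: |-1 - 1| = 2 > 1.
Result: Not balanced


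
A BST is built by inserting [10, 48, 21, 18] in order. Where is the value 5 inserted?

Starting tree (level order): [10, None, 48, 21, None, 18]
Insertion path: 10
Result: insert 5 as left child of 10
Final tree (level order): [10, 5, 48, None, None, 21, None, 18]


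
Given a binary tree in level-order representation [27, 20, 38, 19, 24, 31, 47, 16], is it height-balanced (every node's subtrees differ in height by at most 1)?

Tree (level-order array): [27, 20, 38, 19, 24, 31, 47, 16]
Definition: a tree is height-balanced if, at every node, |h(left) - h(right)| <= 1 (empty subtree has height -1).
Bottom-up per-node check:
  node 16: h_left=-1, h_right=-1, diff=0 [OK], height=0
  node 19: h_left=0, h_right=-1, diff=1 [OK], height=1
  node 24: h_left=-1, h_right=-1, diff=0 [OK], height=0
  node 20: h_left=1, h_right=0, diff=1 [OK], height=2
  node 31: h_left=-1, h_right=-1, diff=0 [OK], height=0
  node 47: h_left=-1, h_right=-1, diff=0 [OK], height=0
  node 38: h_left=0, h_right=0, diff=0 [OK], height=1
  node 27: h_left=2, h_right=1, diff=1 [OK], height=3
All nodes satisfy the balance condition.
Result: Balanced
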